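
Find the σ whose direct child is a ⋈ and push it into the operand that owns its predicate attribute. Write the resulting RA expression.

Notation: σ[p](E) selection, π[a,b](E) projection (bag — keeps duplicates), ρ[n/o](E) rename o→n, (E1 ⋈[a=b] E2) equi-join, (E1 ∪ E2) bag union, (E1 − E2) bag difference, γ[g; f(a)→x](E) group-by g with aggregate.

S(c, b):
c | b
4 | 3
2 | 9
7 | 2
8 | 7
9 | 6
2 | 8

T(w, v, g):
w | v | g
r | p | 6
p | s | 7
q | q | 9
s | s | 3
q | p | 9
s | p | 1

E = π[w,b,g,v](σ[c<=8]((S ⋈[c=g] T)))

σ filters on c, owned by the left side.
E' = π[w,b,g,v]((σ[c<=8](S) ⋈[c=g] T))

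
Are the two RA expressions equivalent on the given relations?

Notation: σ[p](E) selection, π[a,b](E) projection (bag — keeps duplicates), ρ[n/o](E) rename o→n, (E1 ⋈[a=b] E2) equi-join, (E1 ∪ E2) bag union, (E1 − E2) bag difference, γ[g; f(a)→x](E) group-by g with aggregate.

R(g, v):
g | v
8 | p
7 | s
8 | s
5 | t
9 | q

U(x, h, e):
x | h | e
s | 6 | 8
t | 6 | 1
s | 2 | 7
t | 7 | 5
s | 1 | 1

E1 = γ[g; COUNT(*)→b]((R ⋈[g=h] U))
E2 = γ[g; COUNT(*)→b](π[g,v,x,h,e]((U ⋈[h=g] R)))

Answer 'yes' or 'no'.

E1 stepwise |·|:
  R → 5
  U → 5
  (R ⋈[g=h] U) → 1
  γ[g; COUNT(*)→b]((R ⋈[g=h] U)) → 1
E2 stepwise |·|:
  U → 5
  R → 5
  (U ⋈[h=g] R) → 1
  π[g,v,x,h,e]((U ⋈[h=g] R)) → 1
  γ[g; COUNT(*)→b](π[g,v,x,h,e]((U ⋈[h=g] R))) → 1

E1 and E2 produce the same multiset:
g | b
7 | 1

yes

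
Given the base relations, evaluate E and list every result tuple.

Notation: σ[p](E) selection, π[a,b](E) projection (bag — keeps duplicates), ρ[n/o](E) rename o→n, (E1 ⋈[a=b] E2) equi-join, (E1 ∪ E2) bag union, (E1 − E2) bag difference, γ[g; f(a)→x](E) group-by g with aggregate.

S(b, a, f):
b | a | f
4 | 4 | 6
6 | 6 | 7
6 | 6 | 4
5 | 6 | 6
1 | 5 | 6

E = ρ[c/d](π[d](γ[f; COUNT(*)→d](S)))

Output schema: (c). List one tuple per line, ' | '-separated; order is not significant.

Stepwise |·|:
  S → 5
  γ[f; COUNT(*)→d](S) → 3
  π[d](γ[f; COUNT(*)→d](S)) → 3
  ρ[c/d](π[d](γ[f; COUNT(*)→d](S))) → 3

== RESULT ==
c
1
1
3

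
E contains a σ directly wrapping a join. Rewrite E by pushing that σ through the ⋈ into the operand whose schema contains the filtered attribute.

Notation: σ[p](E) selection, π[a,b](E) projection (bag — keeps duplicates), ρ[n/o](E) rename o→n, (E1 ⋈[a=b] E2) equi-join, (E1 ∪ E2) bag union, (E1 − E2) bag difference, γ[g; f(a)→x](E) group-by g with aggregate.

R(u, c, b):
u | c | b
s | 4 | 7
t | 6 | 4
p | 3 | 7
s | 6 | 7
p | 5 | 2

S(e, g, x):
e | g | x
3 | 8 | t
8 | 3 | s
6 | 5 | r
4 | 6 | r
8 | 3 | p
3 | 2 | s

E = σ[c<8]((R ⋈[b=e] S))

σ filters on c, owned by the left side.
E' = (σ[c<8](R) ⋈[b=e] S)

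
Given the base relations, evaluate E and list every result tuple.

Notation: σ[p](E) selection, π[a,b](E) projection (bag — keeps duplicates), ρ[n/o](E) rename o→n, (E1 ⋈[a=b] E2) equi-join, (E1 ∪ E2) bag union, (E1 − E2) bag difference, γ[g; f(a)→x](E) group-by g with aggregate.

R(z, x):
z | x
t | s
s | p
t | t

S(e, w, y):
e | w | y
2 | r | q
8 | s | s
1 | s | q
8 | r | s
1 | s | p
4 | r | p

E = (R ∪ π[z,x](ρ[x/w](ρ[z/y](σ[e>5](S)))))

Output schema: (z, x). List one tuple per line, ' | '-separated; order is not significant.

Per-node cardinality:
  R → 3
  S → 6
  σ[e>5](S) → 2
  ρ[z/y](σ[e>5](S)) → 2
  ρ[x/w](ρ[z/y](σ[e>5](S))) → 2
  π[z,x](ρ[x/w](ρ[z/y](σ[e>5](S)))) → 2
  (R ∪ π[z,x](ρ[x/w](ρ[z/y](σ[e>5](S))))) → 5

== RESULT ==
z | x
s | p
s | r
s | s
t | s
t | t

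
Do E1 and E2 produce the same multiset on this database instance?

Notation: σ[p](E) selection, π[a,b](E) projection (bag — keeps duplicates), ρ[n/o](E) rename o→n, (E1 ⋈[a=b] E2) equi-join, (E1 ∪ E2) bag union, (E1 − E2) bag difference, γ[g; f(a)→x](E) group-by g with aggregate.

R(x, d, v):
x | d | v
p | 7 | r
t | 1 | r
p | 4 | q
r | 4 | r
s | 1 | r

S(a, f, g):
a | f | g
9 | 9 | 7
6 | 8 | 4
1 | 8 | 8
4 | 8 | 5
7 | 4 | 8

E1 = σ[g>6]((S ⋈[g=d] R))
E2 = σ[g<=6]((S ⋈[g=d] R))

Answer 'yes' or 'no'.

E1 per-node cardinality:
  S → 5
  R → 5
  (S ⋈[g=d] R) → 3
  σ[g>6]((S ⋈[g=d] R)) → 1
E2 per-node cardinality:
  S → 5
  R → 5
  (S ⋈[g=d] R) → 3
  σ[g<=6]((S ⋈[g=d] R)) → 2

E1 result:
a | f | g | x | d | v
9 | 9 | 7 | p | 7 | r
E2 result:
a | f | g | x | d | v
6 | 8 | 4 | p | 4 | q
6 | 8 | 4 | r | 4 | r
Witness: (9, 9, 7, 'p', 7, 'r') appears 1× in E1 but 0× in E2.

no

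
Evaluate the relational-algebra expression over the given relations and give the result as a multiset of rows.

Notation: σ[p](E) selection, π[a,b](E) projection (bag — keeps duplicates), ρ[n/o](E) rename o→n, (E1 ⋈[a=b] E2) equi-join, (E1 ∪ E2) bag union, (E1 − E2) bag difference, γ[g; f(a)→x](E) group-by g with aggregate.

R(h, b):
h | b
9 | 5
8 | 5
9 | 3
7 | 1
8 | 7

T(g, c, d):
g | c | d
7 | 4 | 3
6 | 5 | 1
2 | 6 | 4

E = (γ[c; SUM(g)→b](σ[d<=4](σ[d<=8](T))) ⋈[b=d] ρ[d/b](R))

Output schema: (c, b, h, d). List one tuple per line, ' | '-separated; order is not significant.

Row counts bottom-up:
  T → 3
  σ[d<=8](T) → 3
  σ[d<=4](σ[d<=8](T)) → 3
  γ[c; SUM(g)→b](σ[d<=4](σ[d<=8](T))) → 3
  R → 5
  ρ[d/b](R) → 5
  (γ[c; SUM(g)→b](σ[d<=4](σ[d<=8](T))) ⋈[b=d] ρ[d/b](R)) → 1

== RESULT ==
c | b | h | d
4 | 7 | 8 | 7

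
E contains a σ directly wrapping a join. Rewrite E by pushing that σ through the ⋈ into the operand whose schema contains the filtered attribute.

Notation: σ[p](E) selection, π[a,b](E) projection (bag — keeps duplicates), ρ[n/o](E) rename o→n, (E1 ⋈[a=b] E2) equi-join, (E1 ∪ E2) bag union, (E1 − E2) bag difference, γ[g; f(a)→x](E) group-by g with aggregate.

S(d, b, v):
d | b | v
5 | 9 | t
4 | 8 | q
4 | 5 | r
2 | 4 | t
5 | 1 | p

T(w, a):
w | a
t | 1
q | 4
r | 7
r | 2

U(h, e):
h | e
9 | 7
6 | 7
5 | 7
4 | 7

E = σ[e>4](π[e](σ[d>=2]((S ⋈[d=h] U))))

σ filters on d, owned by the left side.
E' = σ[e>4](π[e]((σ[d>=2](S) ⋈[d=h] U)))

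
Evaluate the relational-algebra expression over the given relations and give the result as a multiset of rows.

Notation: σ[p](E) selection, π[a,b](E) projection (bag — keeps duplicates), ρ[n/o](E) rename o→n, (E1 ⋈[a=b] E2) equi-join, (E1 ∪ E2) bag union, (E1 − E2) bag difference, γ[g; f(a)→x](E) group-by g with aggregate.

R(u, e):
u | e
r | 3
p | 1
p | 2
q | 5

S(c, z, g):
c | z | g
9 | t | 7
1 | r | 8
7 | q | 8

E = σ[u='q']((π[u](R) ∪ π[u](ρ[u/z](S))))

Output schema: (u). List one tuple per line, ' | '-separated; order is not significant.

Per-node cardinality:
  R → 4
  π[u](R) → 4
  S → 3
  ρ[u/z](S) → 3
  π[u](ρ[u/z](S)) → 3
  (π[u](R) ∪ π[u](ρ[u/z](S))) → 7
  σ[u='q']((π[u](R) ∪ π[u](ρ[u/z](S)))) → 2

== RESULT ==
u
q
q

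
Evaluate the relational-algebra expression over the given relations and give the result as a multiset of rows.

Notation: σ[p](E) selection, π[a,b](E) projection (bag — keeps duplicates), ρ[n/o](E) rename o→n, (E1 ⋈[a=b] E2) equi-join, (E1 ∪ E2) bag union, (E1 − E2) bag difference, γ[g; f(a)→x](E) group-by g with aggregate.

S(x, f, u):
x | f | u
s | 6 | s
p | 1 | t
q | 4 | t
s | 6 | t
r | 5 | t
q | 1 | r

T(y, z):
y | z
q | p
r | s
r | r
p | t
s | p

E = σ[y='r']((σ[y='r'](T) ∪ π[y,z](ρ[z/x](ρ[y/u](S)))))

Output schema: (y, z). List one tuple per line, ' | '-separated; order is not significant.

Per-node cardinality:
  T → 5
  σ[y='r'](T) → 2
  S → 6
  ρ[y/u](S) → 6
  ρ[z/x](ρ[y/u](S)) → 6
  π[y,z](ρ[z/x](ρ[y/u](S))) → 6
  (σ[y='r'](T) ∪ π[y,z](ρ[z/x](ρ[y/u](S)))) → 8
  σ[y='r']((σ[y='r'](T) ∪ π[y,z](ρ[z/x](ρ[y/u](S))))) → 3

== RESULT ==
y | z
r | q
r | r
r | s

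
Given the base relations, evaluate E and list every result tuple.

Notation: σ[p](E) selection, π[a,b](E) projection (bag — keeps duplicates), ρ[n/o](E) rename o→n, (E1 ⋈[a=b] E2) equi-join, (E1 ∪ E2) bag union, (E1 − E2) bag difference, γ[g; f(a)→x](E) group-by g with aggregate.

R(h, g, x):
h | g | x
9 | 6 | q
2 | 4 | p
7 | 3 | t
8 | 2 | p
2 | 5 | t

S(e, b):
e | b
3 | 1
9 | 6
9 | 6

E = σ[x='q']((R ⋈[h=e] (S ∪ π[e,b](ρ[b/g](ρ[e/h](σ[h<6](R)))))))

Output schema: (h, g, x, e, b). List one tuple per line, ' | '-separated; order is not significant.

Subexpression sizes:
  R → 5
  S → 3
  R → 5
  σ[h<6](R) → 2
  ρ[e/h](σ[h<6](R)) → 2
  ρ[b/g](ρ[e/h](σ[h<6](R))) → 2
  π[e,b](ρ[b/g](ρ[e/h](σ[h<6](R)))) → 2
  (S ∪ π[e,b](ρ[b/g](ρ[e/h](σ[h<6](R))))) → 5
  (R ⋈[h=e] (S ∪ π[e,b](ρ[b/g](ρ[e/h](σ[h<6](R)))))) → 6
  σ[x='q']((R ⋈[h=e] (S ∪ π[e,b](ρ[b/g](ρ[e/h](σ[h<6](R))))))) → 2

== RESULT ==
h | g | x | e | b
9 | 6 | q | 9 | 6
9 | 6 | q | 9 | 6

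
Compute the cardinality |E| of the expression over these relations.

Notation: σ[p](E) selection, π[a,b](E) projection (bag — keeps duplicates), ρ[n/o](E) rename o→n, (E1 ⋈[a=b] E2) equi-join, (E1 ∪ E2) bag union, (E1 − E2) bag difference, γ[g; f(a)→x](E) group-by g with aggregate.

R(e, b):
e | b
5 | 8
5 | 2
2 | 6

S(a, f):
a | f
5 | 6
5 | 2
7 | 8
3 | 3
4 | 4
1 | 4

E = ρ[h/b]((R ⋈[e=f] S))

Subexpression sizes:
  R → 3
  S → 6
  (R ⋈[e=f] S) → 1
  ρ[h/b]((R ⋈[e=f] S)) → 1

|E| = 1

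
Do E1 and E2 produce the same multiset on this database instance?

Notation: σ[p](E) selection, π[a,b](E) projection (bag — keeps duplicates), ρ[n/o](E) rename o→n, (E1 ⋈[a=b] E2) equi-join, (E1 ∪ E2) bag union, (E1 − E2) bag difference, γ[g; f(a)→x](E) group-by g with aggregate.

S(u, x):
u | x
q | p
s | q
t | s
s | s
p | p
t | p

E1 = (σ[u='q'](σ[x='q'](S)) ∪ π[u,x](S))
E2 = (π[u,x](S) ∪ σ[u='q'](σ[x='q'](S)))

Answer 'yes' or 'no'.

E1 subexpression sizes:
  S → 6
  σ[x='q'](S) → 1
  σ[u='q'](σ[x='q'](S)) → 0
  S → 6
  π[u,x](S) → 6
  (σ[u='q'](σ[x='q'](S)) ∪ π[u,x](S)) → 6
E2 subexpression sizes:
  S → 6
  π[u,x](S) → 6
  S → 6
  σ[x='q'](S) → 1
  σ[u='q'](σ[x='q'](S)) → 0
  (π[u,x](S) ∪ σ[u='q'](σ[x='q'](S))) → 6

E1 and E2 produce the same multiset:
u | x
p | p
q | p
s | q
s | s
t | p
t | s

yes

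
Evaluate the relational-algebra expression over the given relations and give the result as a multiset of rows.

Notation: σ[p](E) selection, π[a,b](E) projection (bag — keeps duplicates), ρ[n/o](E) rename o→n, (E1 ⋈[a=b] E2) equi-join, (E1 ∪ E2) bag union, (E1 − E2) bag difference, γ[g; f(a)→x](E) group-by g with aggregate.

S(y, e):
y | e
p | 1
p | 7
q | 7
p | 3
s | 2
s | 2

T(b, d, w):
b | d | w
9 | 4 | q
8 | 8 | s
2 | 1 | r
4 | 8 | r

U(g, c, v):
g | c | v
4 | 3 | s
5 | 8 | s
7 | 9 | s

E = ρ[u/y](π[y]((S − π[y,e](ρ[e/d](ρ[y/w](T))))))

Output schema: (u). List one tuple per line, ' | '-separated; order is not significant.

Subexpression sizes:
  S → 6
  T → 4
  ρ[y/w](T) → 4
  ρ[e/d](ρ[y/w](T)) → 4
  π[y,e](ρ[e/d](ρ[y/w](T))) → 4
  (S − π[y,e](ρ[e/d](ρ[y/w](T)))) → 6
  π[y]((S − π[y,e](ρ[e/d](ρ[y/w](T))))) → 6
  ρ[u/y](π[y]((S − π[y,e](ρ[e/d](ρ[y/w](T)))))) → 6

== RESULT ==
u
p
p
p
q
s
s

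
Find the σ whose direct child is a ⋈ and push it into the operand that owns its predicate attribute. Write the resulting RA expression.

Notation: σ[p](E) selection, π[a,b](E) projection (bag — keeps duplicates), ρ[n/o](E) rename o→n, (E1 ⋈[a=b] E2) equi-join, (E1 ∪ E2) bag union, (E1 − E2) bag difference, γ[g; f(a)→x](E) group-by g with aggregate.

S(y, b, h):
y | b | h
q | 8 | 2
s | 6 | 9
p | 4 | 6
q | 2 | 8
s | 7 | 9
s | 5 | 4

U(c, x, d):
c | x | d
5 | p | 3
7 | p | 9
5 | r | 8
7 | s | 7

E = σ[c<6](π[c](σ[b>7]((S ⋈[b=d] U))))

σ filters on b, owned by the left side.
E' = σ[c<6](π[c]((σ[b>7](S) ⋈[b=d] U)))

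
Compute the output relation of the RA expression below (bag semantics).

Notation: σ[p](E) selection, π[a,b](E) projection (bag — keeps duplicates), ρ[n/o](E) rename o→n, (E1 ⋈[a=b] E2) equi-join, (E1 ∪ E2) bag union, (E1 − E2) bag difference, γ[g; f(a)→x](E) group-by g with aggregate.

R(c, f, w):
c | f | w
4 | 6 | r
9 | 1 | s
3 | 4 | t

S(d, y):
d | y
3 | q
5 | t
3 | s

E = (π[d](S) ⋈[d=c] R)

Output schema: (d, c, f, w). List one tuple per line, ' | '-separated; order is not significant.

Subexpression sizes:
  S → 3
  π[d](S) → 3
  R → 3
  (π[d](S) ⋈[d=c] R) → 2

== RESULT ==
d | c | f | w
3 | 3 | 4 | t
3 | 3 | 4 | t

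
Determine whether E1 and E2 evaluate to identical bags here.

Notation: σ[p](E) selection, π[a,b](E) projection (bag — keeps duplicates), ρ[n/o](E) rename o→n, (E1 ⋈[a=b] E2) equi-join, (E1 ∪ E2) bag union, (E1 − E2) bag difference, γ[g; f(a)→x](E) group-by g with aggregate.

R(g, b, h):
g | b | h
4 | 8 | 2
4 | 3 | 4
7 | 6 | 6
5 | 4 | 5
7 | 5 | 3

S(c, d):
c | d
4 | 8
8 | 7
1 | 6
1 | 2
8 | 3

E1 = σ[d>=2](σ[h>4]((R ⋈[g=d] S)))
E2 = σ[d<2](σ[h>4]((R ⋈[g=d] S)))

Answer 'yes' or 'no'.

E1 row counts bottom-up:
  R → 5
  S → 5
  (R ⋈[g=d] S) → 2
  σ[h>4]((R ⋈[g=d] S)) → 1
  σ[d>=2](σ[h>4]((R ⋈[g=d] S))) → 1
E2 row counts bottom-up:
  R → 5
  S → 5
  (R ⋈[g=d] S) → 2
  σ[h>4]((R ⋈[g=d] S)) → 1
  σ[d<2](σ[h>4]((R ⋈[g=d] S))) → 0

E1 result:
g | b | h | c | d
7 | 6 | 6 | 8 | 7
E2 result:
g | b | h | c | d
(0 rows)
Witness: (7, 6, 6, 8, 7) appears 1× in E1 but 0× in E2.

no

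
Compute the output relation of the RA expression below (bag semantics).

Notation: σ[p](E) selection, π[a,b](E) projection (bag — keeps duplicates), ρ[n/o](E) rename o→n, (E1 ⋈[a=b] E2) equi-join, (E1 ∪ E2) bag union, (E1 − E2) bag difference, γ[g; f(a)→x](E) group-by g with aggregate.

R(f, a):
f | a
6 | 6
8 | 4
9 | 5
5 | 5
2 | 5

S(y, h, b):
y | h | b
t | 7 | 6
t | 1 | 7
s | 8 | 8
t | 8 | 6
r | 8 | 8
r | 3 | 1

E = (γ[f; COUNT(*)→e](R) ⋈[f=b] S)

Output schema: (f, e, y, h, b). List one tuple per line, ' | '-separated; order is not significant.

Stepwise |·|:
  R → 5
  γ[f; COUNT(*)→e](R) → 5
  S → 6
  (γ[f; COUNT(*)→e](R) ⋈[f=b] S) → 4

== RESULT ==
f | e | y | h | b
6 | 1 | t | 7 | 6
6 | 1 | t | 8 | 6
8 | 1 | r | 8 | 8
8 | 1 | s | 8 | 8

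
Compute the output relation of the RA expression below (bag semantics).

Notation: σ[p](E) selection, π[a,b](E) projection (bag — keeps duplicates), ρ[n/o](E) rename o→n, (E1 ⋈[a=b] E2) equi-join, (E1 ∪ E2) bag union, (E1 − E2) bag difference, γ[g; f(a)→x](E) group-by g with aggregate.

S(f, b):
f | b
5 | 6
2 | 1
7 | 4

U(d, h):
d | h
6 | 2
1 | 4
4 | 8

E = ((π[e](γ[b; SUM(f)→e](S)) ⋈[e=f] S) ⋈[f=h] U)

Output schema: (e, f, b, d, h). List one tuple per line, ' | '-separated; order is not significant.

Row counts bottom-up:
  S → 3
  γ[b; SUM(f)→e](S) → 3
  π[e](γ[b; SUM(f)→e](S)) → 3
  S → 3
  (π[e](γ[b; SUM(f)→e](S)) ⋈[e=f] S) → 3
  U → 3
  ((π[e](γ[b; SUM(f)→e](S)) ⋈[e=f] S) ⋈[f=h] U) → 1

== RESULT ==
e | f | b | d | h
2 | 2 | 1 | 6 | 2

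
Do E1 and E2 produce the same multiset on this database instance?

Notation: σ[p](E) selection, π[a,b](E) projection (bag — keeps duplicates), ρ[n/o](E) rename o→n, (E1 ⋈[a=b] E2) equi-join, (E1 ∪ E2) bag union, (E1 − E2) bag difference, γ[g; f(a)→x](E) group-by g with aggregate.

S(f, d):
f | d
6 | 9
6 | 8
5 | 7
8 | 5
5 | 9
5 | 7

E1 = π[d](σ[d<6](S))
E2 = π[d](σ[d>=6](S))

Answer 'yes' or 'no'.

E1 stepwise |·|:
  S → 6
  σ[d<6](S) → 1
  π[d](σ[d<6](S)) → 1
E2 stepwise |·|:
  S → 6
  σ[d>=6](S) → 5
  π[d](σ[d>=6](S)) → 5

E1 result:
d
5
E2 result:
d
7
7
8
9
9
Witness: (7,) appears 0× in E1 but 2× in E2.

no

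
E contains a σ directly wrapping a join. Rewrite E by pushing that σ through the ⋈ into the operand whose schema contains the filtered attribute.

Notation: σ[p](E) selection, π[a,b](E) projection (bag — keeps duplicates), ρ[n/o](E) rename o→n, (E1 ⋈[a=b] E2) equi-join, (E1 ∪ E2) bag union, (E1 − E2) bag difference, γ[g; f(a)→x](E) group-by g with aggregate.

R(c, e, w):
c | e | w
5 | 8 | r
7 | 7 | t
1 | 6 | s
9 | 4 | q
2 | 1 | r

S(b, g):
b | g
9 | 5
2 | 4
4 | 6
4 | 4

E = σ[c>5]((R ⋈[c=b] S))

σ filters on c, owned by the left side.
E' = (σ[c>5](R) ⋈[c=b] S)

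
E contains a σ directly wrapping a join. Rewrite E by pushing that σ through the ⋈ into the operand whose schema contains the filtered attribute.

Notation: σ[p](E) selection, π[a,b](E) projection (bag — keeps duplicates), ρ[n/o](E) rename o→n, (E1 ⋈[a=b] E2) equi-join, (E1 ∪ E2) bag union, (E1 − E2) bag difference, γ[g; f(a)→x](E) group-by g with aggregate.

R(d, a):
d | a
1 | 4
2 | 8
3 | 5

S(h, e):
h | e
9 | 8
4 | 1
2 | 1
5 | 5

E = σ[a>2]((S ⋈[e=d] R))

σ filters on a, owned by the right side.
E' = (S ⋈[e=d] σ[a>2](R))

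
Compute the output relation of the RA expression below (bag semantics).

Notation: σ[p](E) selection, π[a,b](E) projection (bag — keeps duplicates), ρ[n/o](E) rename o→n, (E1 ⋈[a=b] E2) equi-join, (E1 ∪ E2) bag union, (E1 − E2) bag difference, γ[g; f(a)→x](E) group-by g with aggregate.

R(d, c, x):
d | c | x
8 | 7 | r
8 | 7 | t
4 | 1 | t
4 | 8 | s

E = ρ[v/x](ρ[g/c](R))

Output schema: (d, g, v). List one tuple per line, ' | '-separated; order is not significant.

Per-node cardinality:
  R → 4
  ρ[g/c](R) → 4
  ρ[v/x](ρ[g/c](R)) → 4

== RESULT ==
d | g | v
4 | 1 | t
4 | 8 | s
8 | 7 | r
8 | 7 | t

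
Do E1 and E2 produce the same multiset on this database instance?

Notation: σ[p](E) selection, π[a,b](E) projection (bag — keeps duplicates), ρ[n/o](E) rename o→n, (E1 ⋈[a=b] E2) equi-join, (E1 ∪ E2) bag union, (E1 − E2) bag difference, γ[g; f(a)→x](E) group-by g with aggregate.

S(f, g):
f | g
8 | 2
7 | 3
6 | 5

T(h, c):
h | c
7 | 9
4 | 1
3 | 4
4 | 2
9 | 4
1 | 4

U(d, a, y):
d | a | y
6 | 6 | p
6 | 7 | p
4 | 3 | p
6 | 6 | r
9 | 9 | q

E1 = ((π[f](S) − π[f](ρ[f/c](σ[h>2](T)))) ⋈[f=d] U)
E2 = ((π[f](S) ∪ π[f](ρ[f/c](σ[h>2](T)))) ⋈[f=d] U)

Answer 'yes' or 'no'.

E1 stepwise |·|:
  S → 3
  π[f](S) → 3
  T → 6
  σ[h>2](T) → 5
  ρ[f/c](σ[h>2](T)) → 5
  π[f](ρ[f/c](σ[h>2](T))) → 5
  (π[f](S) − π[f](ρ[f/c](σ[h>2](T)))) → 3
  U → 5
  ((π[f](S) − π[f](ρ[f/c](σ[h>2](T)))) ⋈[f=d] U) → 3
E2 stepwise |·|:
  S → 3
  π[f](S) → 3
  T → 6
  σ[h>2](T) → 5
  ρ[f/c](σ[h>2](T)) → 5
  π[f](ρ[f/c](σ[h>2](T))) → 5
  (π[f](S) ∪ π[f](ρ[f/c](σ[h>2](T)))) → 8
  U → 5
  ((π[f](S) ∪ π[f](ρ[f/c](σ[h>2](T)))) ⋈[f=d] U) → 6

E1 result:
f | d | a | y
6 | 6 | 6 | p
6 | 6 | 6 | r
6 | 6 | 7 | p
E2 result:
f | d | a | y
4 | 4 | 3 | p
4 | 4 | 3 | p
6 | 6 | 6 | p
6 | 6 | 6 | r
6 | 6 | 7 | p
9 | 9 | 9 | q
Witness: (9, 9, 9, 'q') appears 0× in E1 but 1× in E2.

no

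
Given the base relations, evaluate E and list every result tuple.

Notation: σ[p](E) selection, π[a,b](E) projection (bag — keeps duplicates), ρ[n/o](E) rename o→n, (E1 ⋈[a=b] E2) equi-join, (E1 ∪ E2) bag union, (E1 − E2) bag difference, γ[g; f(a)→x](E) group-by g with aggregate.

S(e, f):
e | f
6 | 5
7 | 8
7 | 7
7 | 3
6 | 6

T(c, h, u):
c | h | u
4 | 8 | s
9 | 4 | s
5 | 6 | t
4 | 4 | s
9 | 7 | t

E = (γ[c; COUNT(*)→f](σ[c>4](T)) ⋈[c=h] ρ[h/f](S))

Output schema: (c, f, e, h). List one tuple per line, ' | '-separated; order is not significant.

Row counts bottom-up:
  T → 5
  σ[c>4](T) → 3
  γ[c; COUNT(*)→f](σ[c>4](T)) → 2
  S → 5
  ρ[h/f](S) → 5
  (γ[c; COUNT(*)→f](σ[c>4](T)) ⋈[c=h] ρ[h/f](S)) → 1

== RESULT ==
c | f | e | h
5 | 1 | 6 | 5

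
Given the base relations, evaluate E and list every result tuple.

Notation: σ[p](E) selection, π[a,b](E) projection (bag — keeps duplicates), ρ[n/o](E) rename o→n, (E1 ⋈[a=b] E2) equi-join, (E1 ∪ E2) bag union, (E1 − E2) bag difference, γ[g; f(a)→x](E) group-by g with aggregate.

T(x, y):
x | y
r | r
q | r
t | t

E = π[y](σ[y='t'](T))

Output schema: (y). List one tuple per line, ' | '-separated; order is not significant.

Subexpression sizes:
  T → 3
  σ[y='t'](T) → 1
  π[y](σ[y='t'](T)) → 1

== RESULT ==
y
t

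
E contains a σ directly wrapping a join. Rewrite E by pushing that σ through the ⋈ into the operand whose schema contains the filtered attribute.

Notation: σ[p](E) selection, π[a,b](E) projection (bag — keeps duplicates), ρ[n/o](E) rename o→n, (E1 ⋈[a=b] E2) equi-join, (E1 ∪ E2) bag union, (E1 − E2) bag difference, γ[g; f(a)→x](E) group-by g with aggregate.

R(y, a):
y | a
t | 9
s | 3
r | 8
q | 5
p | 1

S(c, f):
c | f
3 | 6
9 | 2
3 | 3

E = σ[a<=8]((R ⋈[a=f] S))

σ filters on a, owned by the left side.
E' = (σ[a<=8](R) ⋈[a=f] S)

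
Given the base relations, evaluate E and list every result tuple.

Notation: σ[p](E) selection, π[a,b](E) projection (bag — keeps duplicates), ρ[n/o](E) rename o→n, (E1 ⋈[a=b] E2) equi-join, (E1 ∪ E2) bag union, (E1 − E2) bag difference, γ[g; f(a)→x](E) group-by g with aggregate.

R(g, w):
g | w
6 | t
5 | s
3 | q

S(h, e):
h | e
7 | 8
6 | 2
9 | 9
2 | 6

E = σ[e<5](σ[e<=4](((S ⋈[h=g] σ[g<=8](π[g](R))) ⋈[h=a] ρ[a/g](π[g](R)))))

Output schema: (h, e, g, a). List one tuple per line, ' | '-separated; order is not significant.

Row counts bottom-up:
  S → 4
  R → 3
  π[g](R) → 3
  σ[g<=8](π[g](R)) → 3
  (S ⋈[h=g] σ[g<=8](π[g](R))) → 1
  R → 3
  π[g](R) → 3
  ρ[a/g](π[g](R)) → 3
  ((S ⋈[h=g] σ[g<=8](π[g](R))) ⋈[h=a] ρ[a/g](π[g](R))) → 1
  σ[e<=4](((S ⋈[h=g] σ[g<=8](π[g](R))) ⋈[h=a] ρ[a/g](π[g](R)))) → 1
  σ[e<5](σ[e<=4](((S ⋈[h=g] σ[g<=8](π[g](R))) ⋈[h=a] ρ[a/g](π[g](R))))) → 1

== RESULT ==
h | e | g | a
6 | 2 | 6 | 6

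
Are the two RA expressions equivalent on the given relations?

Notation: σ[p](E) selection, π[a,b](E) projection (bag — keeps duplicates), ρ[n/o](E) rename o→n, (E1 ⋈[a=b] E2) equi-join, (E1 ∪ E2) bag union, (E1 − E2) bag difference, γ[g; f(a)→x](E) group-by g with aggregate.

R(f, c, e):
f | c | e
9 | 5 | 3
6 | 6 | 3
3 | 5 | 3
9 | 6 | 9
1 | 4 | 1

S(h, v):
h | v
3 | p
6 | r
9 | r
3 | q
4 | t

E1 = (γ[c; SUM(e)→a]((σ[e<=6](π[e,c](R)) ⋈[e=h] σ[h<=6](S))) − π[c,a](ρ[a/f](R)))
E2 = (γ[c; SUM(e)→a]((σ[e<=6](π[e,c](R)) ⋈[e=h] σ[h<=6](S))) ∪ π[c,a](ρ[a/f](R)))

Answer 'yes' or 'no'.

E1 per-node cardinality:
  R → 5
  π[e,c](R) → 5
  σ[e<=6](π[e,c](R)) → 4
  S → 5
  σ[h<=6](S) → 4
  (σ[e<=6](π[e,c](R)) ⋈[e=h] σ[h<=6](S)) → 6
  γ[c; SUM(e)→a]((σ[e<=6](π[e,c](R)) ⋈[e=h] σ[h<=6](S))) → 2
  R → 5
  ρ[a/f](R) → 5
  π[c,a](ρ[a/f](R)) → 5
  (γ[c; SUM(e)→a]((σ[e<=6](π[e,c](R)) ⋈[e=h] σ[h<=6](S))) − π[c,a](ρ[a/f](R))) → 1
E2 per-node cardinality:
  R → 5
  π[e,c](R) → 5
  σ[e<=6](π[e,c](R)) → 4
  S → 5
  σ[h<=6](S) → 4
  (σ[e<=6](π[e,c](R)) ⋈[e=h] σ[h<=6](S)) → 6
  γ[c; SUM(e)→a]((σ[e<=6](π[e,c](R)) ⋈[e=h] σ[h<=6](S))) → 2
  R → 5
  ρ[a/f](R) → 5
  π[c,a](ρ[a/f](R)) → 5
  (γ[c; SUM(e)→a]((σ[e<=6](π[e,c](R)) ⋈[e=h] σ[h<=6](S))) ∪ π[c,a](ρ[a/f](R))) → 7

E1 result:
c | a
5 | 12
E2 result:
c | a
4 | 1
5 | 3
5 | 9
5 | 12
6 | 6
6 | 6
6 | 9
Witness: (4, 1) appears 0× in E1 but 1× in E2.

no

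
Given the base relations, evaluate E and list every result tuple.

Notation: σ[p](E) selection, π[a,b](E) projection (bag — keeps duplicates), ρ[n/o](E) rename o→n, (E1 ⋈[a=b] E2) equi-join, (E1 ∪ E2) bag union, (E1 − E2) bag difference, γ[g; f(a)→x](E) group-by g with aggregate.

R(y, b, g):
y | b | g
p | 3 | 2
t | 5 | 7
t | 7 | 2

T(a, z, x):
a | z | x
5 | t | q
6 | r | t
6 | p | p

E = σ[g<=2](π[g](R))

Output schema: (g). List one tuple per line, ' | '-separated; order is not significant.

Subexpression sizes:
  R → 3
  π[g](R) → 3
  σ[g<=2](π[g](R)) → 2

== RESULT ==
g
2
2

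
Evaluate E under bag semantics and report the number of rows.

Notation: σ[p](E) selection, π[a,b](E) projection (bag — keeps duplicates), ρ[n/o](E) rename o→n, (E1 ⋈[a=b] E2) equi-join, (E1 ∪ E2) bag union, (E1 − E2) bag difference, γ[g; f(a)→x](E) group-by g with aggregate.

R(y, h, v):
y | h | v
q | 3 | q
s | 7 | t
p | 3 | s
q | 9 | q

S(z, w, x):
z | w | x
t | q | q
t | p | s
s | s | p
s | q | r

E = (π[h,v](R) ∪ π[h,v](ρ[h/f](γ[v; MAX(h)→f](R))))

Per-node cardinality:
  R → 4
  π[h,v](R) → 4
  R → 4
  γ[v; MAX(h)→f](R) → 3
  ρ[h/f](γ[v; MAX(h)→f](R)) → 3
  π[h,v](ρ[h/f](γ[v; MAX(h)→f](R))) → 3
  (π[h,v](R) ∪ π[h,v](ρ[h/f](γ[v; MAX(h)→f](R)))) → 7

|E| = 7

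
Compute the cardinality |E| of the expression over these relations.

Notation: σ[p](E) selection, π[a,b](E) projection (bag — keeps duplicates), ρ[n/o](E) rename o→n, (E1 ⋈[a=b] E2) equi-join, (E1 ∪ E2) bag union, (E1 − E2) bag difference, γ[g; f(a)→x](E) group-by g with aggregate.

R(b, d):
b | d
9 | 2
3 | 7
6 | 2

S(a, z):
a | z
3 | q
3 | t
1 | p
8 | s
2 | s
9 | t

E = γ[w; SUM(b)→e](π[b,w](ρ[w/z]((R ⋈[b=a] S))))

Row counts bottom-up:
  R → 3
  S → 6
  (R ⋈[b=a] S) → 3
  ρ[w/z]((R ⋈[b=a] S)) → 3
  π[b,w](ρ[w/z]((R ⋈[b=a] S))) → 3
  γ[w; SUM(b)→e](π[b,w](ρ[w/z]((R ⋈[b=a] S)))) → 2

|E| = 2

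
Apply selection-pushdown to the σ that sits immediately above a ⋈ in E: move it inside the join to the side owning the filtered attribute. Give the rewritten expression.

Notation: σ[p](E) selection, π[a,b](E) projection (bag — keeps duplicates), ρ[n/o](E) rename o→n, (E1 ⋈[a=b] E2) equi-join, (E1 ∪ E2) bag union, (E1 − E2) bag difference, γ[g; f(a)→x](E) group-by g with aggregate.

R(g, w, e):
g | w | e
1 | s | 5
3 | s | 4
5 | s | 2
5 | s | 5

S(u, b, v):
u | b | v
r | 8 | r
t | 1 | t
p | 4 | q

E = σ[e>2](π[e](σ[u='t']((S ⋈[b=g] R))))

σ filters on u, owned by the left side.
E' = σ[e>2](π[e]((σ[u='t'](S) ⋈[b=g] R)))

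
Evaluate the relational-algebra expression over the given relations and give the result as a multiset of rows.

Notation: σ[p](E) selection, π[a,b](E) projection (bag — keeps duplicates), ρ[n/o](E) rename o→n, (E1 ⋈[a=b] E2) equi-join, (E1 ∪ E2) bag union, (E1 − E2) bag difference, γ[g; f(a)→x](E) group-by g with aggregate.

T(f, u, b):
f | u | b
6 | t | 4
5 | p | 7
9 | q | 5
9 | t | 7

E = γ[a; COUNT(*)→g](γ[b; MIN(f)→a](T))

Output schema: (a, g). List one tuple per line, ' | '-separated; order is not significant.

Row counts bottom-up:
  T → 4
  γ[b; MIN(f)→a](T) → 3
  γ[a; COUNT(*)→g](γ[b; MIN(f)→a](T)) → 3

== RESULT ==
a | g
5 | 1
6 | 1
9 | 1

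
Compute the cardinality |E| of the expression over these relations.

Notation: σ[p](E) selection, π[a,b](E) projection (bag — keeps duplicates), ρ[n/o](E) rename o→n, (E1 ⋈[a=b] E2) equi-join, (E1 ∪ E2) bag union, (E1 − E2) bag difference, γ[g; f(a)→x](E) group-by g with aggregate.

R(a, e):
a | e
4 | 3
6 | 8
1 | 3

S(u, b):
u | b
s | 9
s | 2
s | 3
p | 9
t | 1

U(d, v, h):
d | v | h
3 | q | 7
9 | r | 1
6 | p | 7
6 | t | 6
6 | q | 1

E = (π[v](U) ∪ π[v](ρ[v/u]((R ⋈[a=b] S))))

Stepwise |·|:
  U → 5
  π[v](U) → 5
  R → 3
  S → 5
  (R ⋈[a=b] S) → 1
  ρ[v/u]((R ⋈[a=b] S)) → 1
  π[v](ρ[v/u]((R ⋈[a=b] S))) → 1
  (π[v](U) ∪ π[v](ρ[v/u]((R ⋈[a=b] S)))) → 6

|E| = 6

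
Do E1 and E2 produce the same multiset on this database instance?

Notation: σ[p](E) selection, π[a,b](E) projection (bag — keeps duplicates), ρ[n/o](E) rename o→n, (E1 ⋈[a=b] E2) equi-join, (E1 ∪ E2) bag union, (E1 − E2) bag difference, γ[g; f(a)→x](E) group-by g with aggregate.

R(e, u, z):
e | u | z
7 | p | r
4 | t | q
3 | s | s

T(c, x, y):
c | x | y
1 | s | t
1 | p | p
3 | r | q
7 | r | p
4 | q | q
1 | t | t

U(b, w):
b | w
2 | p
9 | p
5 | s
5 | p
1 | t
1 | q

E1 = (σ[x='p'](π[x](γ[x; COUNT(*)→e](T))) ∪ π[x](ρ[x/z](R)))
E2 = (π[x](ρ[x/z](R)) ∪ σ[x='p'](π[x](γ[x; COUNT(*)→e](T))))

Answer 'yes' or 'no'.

E1 row counts bottom-up:
  T → 6
  γ[x; COUNT(*)→e](T) → 5
  π[x](γ[x; COUNT(*)→e](T)) → 5
  σ[x='p'](π[x](γ[x; COUNT(*)→e](T))) → 1
  R → 3
  ρ[x/z](R) → 3
  π[x](ρ[x/z](R)) → 3
  (σ[x='p'](π[x](γ[x; COUNT(*)→e](T))) ∪ π[x](ρ[x/z](R))) → 4
E2 row counts bottom-up:
  R → 3
  ρ[x/z](R) → 3
  π[x](ρ[x/z](R)) → 3
  T → 6
  γ[x; COUNT(*)→e](T) → 5
  π[x](γ[x; COUNT(*)→e](T)) → 5
  σ[x='p'](π[x](γ[x; COUNT(*)→e](T))) → 1
  (π[x](ρ[x/z](R)) ∪ σ[x='p'](π[x](γ[x; COUNT(*)→e](T)))) → 4

E1 and E2 produce the same multiset:
x
p
q
r
s

yes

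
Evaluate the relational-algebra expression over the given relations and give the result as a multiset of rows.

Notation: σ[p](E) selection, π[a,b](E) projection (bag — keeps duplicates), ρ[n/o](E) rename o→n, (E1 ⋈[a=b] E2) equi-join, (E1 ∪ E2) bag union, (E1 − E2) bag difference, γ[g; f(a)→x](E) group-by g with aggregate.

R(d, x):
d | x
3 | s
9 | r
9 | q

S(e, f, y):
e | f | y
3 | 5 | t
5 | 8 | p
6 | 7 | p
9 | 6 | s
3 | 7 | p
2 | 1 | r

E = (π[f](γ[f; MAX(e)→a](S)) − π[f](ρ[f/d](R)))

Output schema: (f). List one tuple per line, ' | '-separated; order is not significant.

Subexpression sizes:
  S → 6
  γ[f; MAX(e)→a](S) → 5
  π[f](γ[f; MAX(e)→a](S)) → 5
  R → 3
  ρ[f/d](R) → 3
  π[f](ρ[f/d](R)) → 3
  (π[f](γ[f; MAX(e)→a](S)) − π[f](ρ[f/d](R))) → 5

== RESULT ==
f
1
5
6
7
8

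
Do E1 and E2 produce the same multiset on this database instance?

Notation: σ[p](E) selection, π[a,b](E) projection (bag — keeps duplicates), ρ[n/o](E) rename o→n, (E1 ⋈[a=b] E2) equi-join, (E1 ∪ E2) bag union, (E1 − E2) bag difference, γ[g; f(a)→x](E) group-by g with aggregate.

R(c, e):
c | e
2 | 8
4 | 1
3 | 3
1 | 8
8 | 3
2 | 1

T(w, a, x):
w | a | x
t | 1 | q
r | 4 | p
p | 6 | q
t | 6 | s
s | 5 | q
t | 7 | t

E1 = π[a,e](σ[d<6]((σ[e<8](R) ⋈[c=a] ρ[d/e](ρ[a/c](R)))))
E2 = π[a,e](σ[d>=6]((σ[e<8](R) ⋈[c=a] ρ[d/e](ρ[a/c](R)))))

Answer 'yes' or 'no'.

E1 row counts bottom-up:
  R → 6
  σ[e<8](R) → 4
  R → 6
  ρ[a/c](R) → 6
  ρ[d/e](ρ[a/c](R)) → 6
  (σ[e<8](R) ⋈[c=a] ρ[d/e](ρ[a/c](R))) → 5
  σ[d<6]((σ[e<8](R) ⋈[c=a] ρ[d/e](ρ[a/c](R)))) → 4
  π[a,e](σ[d<6]((σ[e<8](R) ⋈[c=a] ρ[d/e](ρ[a/c](R))))) → 4
E2 row counts bottom-up:
  R → 6
  σ[e<8](R) → 4
  R → 6
  ρ[a/c](R) → 6
  ρ[d/e](ρ[a/c](R)) → 6
  (σ[e<8](R) ⋈[c=a] ρ[d/e](ρ[a/c](R))) → 5
  σ[d>=6]((σ[e<8](R) ⋈[c=a] ρ[d/e](ρ[a/c](R)))) → 1
  π[a,e](σ[d>=6]((σ[e<8](R) ⋈[c=a] ρ[d/e](ρ[a/c](R))))) → 1

E1 result:
a | e
2 | 1
3 | 3
4 | 1
8 | 3
E2 result:
a | e
2 | 1
Witness: (8, 3) appears 1× in E1 but 0× in E2.

no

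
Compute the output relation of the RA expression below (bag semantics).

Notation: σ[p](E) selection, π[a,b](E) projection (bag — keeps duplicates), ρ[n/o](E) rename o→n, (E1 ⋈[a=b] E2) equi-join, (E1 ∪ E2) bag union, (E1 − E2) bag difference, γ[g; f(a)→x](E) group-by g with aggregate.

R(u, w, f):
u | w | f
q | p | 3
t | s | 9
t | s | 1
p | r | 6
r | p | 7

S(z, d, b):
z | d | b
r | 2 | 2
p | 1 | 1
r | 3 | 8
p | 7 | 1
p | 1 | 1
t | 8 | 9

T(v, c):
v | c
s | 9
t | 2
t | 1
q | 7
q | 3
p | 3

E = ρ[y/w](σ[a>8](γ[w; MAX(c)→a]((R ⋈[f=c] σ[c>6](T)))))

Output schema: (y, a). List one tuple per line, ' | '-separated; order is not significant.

Subexpression sizes:
  R → 5
  T → 6
  σ[c>6](T) → 2
  (R ⋈[f=c] σ[c>6](T)) → 2
  γ[w; MAX(c)→a]((R ⋈[f=c] σ[c>6](T))) → 2
  σ[a>8](γ[w; MAX(c)→a]((R ⋈[f=c] σ[c>6](T)))) → 1
  ρ[y/w](σ[a>8](γ[w; MAX(c)→a]((R ⋈[f=c] σ[c>6](T))))) → 1

== RESULT ==
y | a
s | 9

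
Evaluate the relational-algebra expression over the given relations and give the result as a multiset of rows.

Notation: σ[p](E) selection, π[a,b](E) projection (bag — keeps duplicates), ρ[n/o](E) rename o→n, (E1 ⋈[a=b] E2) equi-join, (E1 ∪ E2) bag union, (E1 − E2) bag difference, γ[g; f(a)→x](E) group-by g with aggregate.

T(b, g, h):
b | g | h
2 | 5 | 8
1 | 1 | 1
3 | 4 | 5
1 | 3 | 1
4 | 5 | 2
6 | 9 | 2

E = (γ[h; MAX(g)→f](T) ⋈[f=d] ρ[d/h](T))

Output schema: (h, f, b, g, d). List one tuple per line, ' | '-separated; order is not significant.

Stepwise |·|:
  T → 6
  γ[h; MAX(g)→f](T) → 4
  T → 6
  ρ[d/h](T) → 6
  (γ[h; MAX(g)→f](T) ⋈[f=d] ρ[d/h](T)) → 1

== RESULT ==
h | f | b | g | d
8 | 5 | 3 | 4 | 5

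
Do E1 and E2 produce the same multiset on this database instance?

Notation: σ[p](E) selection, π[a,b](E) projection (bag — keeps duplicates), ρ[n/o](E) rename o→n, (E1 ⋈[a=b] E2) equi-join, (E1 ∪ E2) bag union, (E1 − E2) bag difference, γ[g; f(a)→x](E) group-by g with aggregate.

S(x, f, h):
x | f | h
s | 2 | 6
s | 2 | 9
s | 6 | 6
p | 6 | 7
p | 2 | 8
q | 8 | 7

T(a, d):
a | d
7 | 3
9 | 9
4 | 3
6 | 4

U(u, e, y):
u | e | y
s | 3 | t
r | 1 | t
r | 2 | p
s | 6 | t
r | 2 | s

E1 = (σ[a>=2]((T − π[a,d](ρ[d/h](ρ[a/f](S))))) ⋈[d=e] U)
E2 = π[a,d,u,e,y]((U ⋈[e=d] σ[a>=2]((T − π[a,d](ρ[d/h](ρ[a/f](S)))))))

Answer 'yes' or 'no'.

E1 row counts bottom-up:
  T → 4
  S → 6
  ρ[a/f](S) → 6
  ρ[d/h](ρ[a/f](S)) → 6
  π[a,d](ρ[d/h](ρ[a/f](S))) → 6
  (T − π[a,d](ρ[d/h](ρ[a/f](S)))) → 4
  σ[a>=2]((T − π[a,d](ρ[d/h](ρ[a/f](S))))) → 4
  U → 5
  (σ[a>=2]((T − π[a,d](ρ[d/h](ρ[a/f](S))))) ⋈[d=e] U) → 2
E2 row counts bottom-up:
  U → 5
  T → 4
  S → 6
  ρ[a/f](S) → 6
  ρ[d/h](ρ[a/f](S)) → 6
  π[a,d](ρ[d/h](ρ[a/f](S))) → 6
  (T − π[a,d](ρ[d/h](ρ[a/f](S)))) → 4
  σ[a>=2]((T − π[a,d](ρ[d/h](ρ[a/f](S))))) → 4
  (U ⋈[e=d] σ[a>=2]((T − π[a,d](ρ[d/h](ρ[a/f](S)))))) → 2
  π[a,d,u,e,y]((U ⋈[e=d] σ[a>=2]((T − π[a,d](ρ[d/h](ρ[a/f](S))))))) → 2

E1 and E2 produce the same multiset:
a | d | u | e | y
4 | 3 | s | 3 | t
7 | 3 | s | 3 | t

yes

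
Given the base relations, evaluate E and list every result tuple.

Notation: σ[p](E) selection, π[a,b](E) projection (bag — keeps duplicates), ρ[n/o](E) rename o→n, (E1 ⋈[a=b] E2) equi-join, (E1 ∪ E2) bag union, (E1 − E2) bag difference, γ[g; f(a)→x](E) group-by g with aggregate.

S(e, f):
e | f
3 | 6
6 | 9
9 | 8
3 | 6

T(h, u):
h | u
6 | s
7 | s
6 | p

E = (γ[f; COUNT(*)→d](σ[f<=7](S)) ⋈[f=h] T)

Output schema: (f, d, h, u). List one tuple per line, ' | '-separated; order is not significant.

Subexpression sizes:
  S → 4
  σ[f<=7](S) → 2
  γ[f; COUNT(*)→d](σ[f<=7](S)) → 1
  T → 3
  (γ[f; COUNT(*)→d](σ[f<=7](S)) ⋈[f=h] T) → 2

== RESULT ==
f | d | h | u
6 | 2 | 6 | p
6 | 2 | 6 | s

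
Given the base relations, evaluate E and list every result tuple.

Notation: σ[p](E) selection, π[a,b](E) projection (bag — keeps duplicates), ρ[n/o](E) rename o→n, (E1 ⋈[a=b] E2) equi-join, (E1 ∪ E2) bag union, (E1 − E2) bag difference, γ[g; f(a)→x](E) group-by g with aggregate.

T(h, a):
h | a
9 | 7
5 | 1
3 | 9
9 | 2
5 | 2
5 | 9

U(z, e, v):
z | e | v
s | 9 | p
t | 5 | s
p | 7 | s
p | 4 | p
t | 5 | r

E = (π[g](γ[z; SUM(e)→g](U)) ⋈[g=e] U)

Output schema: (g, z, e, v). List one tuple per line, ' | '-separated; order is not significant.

Subexpression sizes:
  U → 5
  γ[z; SUM(e)→g](U) → 3
  π[g](γ[z; SUM(e)→g](U)) → 3
  U → 5
  (π[g](γ[z; SUM(e)→g](U)) ⋈[g=e] U) → 1

== RESULT ==
g | z | e | v
9 | s | 9 | p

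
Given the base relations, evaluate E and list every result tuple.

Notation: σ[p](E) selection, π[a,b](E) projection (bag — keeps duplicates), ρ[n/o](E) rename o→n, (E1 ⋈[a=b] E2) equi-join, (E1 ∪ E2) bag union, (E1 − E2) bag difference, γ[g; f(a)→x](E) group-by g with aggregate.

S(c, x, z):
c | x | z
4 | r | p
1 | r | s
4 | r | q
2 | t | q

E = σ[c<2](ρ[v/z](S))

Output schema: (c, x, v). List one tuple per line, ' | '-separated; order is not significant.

Stepwise |·|:
  S → 4
  ρ[v/z](S) → 4
  σ[c<2](ρ[v/z](S)) → 1

== RESULT ==
c | x | v
1 | r | s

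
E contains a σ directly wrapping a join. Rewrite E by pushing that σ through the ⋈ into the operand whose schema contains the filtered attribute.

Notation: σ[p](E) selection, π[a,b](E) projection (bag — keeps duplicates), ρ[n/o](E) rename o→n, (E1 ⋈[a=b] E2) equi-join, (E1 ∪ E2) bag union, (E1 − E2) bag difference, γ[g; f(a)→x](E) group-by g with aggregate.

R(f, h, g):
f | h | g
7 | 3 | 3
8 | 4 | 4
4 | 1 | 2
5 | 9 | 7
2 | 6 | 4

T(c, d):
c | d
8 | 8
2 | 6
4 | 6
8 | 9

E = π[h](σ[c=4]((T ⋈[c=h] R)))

σ filters on c, owned by the left side.
E' = π[h]((σ[c=4](T) ⋈[c=h] R))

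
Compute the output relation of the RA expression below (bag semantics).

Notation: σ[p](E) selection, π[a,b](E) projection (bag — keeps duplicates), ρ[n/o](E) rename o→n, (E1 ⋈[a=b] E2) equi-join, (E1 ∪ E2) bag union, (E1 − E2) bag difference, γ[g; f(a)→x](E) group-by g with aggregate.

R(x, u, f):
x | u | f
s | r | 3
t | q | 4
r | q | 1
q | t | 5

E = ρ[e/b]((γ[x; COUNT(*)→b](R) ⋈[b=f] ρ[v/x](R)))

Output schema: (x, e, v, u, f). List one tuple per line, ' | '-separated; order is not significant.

Subexpression sizes:
  R → 4
  γ[x; COUNT(*)→b](R) → 4
  R → 4
  ρ[v/x](R) → 4
  (γ[x; COUNT(*)→b](R) ⋈[b=f] ρ[v/x](R)) → 4
  ρ[e/b]((γ[x; COUNT(*)→b](R) ⋈[b=f] ρ[v/x](R))) → 4

== RESULT ==
x | e | v | u | f
q | 1 | r | q | 1
r | 1 | r | q | 1
s | 1 | r | q | 1
t | 1 | r | q | 1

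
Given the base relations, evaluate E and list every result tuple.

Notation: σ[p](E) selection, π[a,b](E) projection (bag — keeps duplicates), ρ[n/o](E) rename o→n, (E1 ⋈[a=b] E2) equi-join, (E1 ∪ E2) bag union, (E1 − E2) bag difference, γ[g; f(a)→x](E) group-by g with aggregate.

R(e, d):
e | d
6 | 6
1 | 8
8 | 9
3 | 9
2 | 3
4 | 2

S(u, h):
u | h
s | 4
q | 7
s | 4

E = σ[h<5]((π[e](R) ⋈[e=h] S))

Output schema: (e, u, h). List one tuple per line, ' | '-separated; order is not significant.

Per-node cardinality:
  R → 6
  π[e](R) → 6
  S → 3
  (π[e](R) ⋈[e=h] S) → 2
  σ[h<5]((π[e](R) ⋈[e=h] S)) → 2

== RESULT ==
e | u | h
4 | s | 4
4 | s | 4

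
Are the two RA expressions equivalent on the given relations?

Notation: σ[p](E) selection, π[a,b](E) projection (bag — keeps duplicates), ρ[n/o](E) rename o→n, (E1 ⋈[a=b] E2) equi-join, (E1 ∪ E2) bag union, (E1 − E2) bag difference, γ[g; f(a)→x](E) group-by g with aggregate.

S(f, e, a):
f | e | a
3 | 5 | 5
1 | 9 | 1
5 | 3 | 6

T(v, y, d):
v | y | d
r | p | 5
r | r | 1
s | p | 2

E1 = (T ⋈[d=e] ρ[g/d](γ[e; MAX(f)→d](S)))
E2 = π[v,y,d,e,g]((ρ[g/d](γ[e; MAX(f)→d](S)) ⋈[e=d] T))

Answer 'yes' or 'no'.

E1 stepwise |·|:
  T → 3
  S → 3
  γ[e; MAX(f)→d](S) → 3
  ρ[g/d](γ[e; MAX(f)→d](S)) → 3
  (T ⋈[d=e] ρ[g/d](γ[e; MAX(f)→d](S))) → 1
E2 stepwise |·|:
  S → 3
  γ[e; MAX(f)→d](S) → 3
  ρ[g/d](γ[e; MAX(f)→d](S)) → 3
  T → 3
  (ρ[g/d](γ[e; MAX(f)→d](S)) ⋈[e=d] T) → 1
  π[v,y,d,e,g]((ρ[g/d](γ[e; MAX(f)→d](S)) ⋈[e=d] T)) → 1

E1 and E2 produce the same multiset:
v | y | d | e | g
r | p | 5 | 5 | 3

yes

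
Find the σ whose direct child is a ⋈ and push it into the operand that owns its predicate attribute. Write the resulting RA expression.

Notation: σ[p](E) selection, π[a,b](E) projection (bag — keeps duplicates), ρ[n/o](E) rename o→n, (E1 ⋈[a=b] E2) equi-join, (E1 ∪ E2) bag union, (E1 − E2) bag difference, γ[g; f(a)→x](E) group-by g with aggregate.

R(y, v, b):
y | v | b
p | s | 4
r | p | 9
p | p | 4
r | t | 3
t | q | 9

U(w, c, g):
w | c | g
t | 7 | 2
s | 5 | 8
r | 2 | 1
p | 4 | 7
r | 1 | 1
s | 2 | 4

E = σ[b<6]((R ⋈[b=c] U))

σ filters on b, owned by the left side.
E' = (σ[b<6](R) ⋈[b=c] U)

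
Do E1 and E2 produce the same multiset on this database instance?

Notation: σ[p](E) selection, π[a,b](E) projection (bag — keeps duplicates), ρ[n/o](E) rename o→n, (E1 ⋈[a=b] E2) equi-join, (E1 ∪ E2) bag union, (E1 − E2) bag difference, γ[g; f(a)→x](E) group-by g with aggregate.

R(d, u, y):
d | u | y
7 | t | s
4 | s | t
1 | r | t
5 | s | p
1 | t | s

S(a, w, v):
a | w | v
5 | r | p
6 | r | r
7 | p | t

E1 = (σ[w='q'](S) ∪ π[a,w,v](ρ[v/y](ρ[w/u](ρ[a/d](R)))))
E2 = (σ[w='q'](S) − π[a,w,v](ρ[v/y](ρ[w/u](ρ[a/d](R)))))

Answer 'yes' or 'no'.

E1 stepwise |·|:
  S → 3
  σ[w='q'](S) → 0
  R → 5
  ρ[a/d](R) → 5
  ρ[w/u](ρ[a/d](R)) → 5
  ρ[v/y](ρ[w/u](ρ[a/d](R))) → 5
  π[a,w,v](ρ[v/y](ρ[w/u](ρ[a/d](R)))) → 5
  (σ[w='q'](S) ∪ π[a,w,v](ρ[v/y](ρ[w/u](ρ[a/d](R))))) → 5
E2 stepwise |·|:
  S → 3
  σ[w='q'](S) → 0
  R → 5
  ρ[a/d](R) → 5
  ρ[w/u](ρ[a/d](R)) → 5
  ρ[v/y](ρ[w/u](ρ[a/d](R))) → 5
  π[a,w,v](ρ[v/y](ρ[w/u](ρ[a/d](R)))) → 5
  (σ[w='q'](S) − π[a,w,v](ρ[v/y](ρ[w/u](ρ[a/d](R))))) → 0

E1 result:
a | w | v
1 | r | t
1 | t | s
4 | s | t
5 | s | p
7 | t | s
E2 result:
a | w | v
(0 rows)
Witness: (1, 'r', 't') appears 1× in E1 but 0× in E2.

no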